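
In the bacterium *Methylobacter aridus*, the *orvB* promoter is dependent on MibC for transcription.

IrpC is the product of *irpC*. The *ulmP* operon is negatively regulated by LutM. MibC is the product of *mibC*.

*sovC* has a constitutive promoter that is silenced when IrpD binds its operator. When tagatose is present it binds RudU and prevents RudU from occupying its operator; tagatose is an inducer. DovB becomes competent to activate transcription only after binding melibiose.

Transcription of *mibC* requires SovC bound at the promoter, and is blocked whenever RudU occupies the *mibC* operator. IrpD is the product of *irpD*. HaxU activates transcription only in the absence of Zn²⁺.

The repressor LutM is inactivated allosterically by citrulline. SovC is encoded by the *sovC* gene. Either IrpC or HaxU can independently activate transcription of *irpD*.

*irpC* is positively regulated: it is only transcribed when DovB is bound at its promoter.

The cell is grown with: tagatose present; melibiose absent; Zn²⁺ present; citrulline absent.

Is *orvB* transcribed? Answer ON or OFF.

ON

Melibiose is absent, so DovB is inactive.
Required activator DovB is absent, so *irpC* is not transcribed.
So IrpC is not produced.
Zn²⁺ is present, so HaxU is inactive.
No activator is available at the *irpD* promoter, so *irpD* is not transcribed.
So IrpD is not produced.
With no repressor bound, *sovC* is transcribed.
So SovC is produced and active.
Tagatose is present, so RudU is inactive.
No repressor is bound and SovC is active, so *mibC* is transcribed.
So MibC is produced and active.
No repressor is bound and MibC is active, so *orvB* is transcribed.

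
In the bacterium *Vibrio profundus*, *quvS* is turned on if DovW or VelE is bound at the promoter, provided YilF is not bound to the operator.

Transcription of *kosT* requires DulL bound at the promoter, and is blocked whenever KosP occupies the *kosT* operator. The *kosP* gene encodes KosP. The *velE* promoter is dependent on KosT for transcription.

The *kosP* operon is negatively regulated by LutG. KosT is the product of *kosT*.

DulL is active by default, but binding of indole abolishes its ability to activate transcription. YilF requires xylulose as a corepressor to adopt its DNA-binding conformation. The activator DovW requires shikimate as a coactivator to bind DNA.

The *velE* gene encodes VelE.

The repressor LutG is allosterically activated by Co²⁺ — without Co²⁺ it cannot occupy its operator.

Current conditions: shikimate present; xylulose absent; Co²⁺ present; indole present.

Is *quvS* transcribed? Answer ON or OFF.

ON

Xylulose is absent, so YilF is inactive.
Shikimate is present, so DovW is active.
Co²⁺ is present, so LutG is active.
With repressor LutG bound, *kosP* is not transcribed.
So KosP is not produced.
Indole is present, so DulL is inactive.
Required activator DulL is absent, so *kosT* is not transcribed.
So KosT is not produced.
Required activator KosT is absent, so *velE* is not transcribed.
So VelE is not produced.
Activator DovW is present, so *quvS* is transcribed.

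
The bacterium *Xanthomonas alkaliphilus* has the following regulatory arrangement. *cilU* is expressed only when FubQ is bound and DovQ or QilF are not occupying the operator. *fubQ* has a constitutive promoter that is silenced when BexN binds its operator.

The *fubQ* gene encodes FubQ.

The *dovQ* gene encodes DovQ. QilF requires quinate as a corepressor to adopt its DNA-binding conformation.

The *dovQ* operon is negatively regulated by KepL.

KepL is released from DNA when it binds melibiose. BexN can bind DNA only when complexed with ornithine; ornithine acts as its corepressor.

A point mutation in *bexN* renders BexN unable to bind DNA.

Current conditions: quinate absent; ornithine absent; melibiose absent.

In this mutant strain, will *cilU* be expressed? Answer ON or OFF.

ON

Melibiose is absent, so KepL is active.
With repressor KepL bound, *dovQ* is not transcribed.
So DovQ is not produced.
Quinate is absent, so QilF is inactive.
BexN is non-functional in this strain, so it has no effect.
With no repressor bound, *fubQ* is transcribed.
So FubQ is produced and active.
No repressor is bound and FubQ is active, so *cilU* is transcribed.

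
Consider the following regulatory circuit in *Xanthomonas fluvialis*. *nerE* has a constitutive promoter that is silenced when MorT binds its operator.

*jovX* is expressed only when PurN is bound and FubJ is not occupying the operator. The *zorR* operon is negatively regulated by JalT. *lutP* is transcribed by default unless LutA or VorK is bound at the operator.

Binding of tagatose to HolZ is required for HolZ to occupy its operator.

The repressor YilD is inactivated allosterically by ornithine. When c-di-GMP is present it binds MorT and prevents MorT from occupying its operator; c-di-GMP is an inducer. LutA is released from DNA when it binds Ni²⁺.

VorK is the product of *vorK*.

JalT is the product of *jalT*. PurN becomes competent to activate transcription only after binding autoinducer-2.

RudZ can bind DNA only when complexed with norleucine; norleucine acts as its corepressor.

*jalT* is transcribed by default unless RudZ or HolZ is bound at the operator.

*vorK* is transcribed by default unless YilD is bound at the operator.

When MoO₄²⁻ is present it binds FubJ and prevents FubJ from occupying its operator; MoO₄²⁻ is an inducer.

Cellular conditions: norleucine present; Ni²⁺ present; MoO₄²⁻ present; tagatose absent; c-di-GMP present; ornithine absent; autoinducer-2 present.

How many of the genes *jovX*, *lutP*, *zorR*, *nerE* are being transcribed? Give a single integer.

4

MoO₄²⁻ is present, so FubJ is inactive.
Autoinducer-2 is present, so PurN is active.
No repressor is bound and PurN is active, so *jovX* is transcribed.
→ *jovX* is ON.
Ni²⁺ is present, so LutA is inactive.
Ornithine is absent, so YilD is active.
With repressor YilD bound, *vorK* is not transcribed.
So VorK is not produced.
With no repressor bound, *lutP* is transcribed.
→ *lutP* is ON.
Norleucine is present, so RudZ is active.
Tagatose is absent, so HolZ is inactive.
With repressor RudZ bound, *jalT* is not transcribed.
So JalT is not produced.
With no repressor bound, *zorR* is transcribed.
→ *zorR* is ON.
c-di-GMP is present, so MorT is inactive.
With no repressor bound, *nerE* is transcribed.
→ *nerE* is ON.
4 of the 4 genes are transcribed.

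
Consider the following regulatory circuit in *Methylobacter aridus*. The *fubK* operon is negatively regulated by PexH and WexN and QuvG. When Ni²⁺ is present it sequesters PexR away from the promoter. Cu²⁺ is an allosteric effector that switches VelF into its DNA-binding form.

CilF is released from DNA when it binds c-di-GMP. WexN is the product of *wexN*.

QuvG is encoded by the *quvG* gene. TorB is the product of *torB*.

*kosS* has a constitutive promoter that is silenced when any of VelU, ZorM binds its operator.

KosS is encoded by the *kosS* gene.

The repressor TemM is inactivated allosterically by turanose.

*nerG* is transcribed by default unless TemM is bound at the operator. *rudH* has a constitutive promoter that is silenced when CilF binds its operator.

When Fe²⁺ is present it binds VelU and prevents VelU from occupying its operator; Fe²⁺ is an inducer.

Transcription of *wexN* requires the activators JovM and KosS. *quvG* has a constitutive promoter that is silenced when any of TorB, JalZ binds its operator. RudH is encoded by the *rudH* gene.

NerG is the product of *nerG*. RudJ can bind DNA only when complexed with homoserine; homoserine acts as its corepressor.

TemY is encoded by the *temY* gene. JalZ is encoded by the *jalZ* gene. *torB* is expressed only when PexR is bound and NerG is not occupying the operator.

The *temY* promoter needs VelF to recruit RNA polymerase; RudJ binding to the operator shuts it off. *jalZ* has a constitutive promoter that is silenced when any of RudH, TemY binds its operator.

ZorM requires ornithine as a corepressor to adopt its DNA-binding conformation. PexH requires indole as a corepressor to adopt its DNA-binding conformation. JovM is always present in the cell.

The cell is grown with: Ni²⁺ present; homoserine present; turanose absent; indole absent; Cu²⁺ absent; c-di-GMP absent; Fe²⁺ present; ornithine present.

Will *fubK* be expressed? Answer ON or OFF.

ON

Indole is absent, so PexH is inactive.
JovM is produced constitutively and is active.
Fe²⁺ is present, so VelU is inactive.
Ornithine is present, so ZorM is active.
With repressor ZorM bound, *kosS* is not transcribed.
So KosS is not produced.
Required activator KosS is absent, so *wexN* is not transcribed.
So WexN is not produced.
Ni²⁺ is present, so PexR is inactive.
Turanose is absent, so TemM is active.
With repressor TemM bound, *nerG* is not transcribed.
So NerG is not produced.
Required activator PexR is absent, so *torB* is not transcribed.
So TorB is not produced.
c-di-GMP is absent, so CilF is active.
With repressor CilF bound, *rudH* is not transcribed.
So RudH is not produced.
Homoserine is present, so RudJ is active.
Cu²⁺ is absent, so VelF is inactive.
With repressor RudJ bound, *temY* is not transcribed.
So TemY is not produced.
With no repressor bound, *jalZ* is transcribed.
So JalZ is produced and active.
With repressor JalZ bound, *quvG* is not transcribed.
So QuvG is not produced.
With no repressor bound, *fubK* is transcribed.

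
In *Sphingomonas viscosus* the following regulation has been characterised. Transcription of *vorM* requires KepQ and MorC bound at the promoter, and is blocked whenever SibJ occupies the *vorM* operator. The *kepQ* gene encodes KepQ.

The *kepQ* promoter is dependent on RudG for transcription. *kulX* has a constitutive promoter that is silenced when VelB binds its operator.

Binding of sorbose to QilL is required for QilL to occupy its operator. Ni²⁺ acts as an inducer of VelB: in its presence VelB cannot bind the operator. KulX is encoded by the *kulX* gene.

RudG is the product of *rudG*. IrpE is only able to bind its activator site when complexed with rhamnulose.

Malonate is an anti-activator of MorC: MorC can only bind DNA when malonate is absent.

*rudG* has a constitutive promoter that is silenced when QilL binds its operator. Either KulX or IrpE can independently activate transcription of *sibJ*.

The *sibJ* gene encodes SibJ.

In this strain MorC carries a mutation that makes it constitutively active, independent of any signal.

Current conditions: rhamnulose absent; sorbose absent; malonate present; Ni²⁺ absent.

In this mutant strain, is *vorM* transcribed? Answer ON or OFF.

Sorbose is absent, so QilL is inactive.
With no repressor bound, *rudG* is transcribed.
So RudG is produced and active.
No repressor is bound and RudG is active, so *kepQ* is transcribed.
So KepQ is produced and active.
MorC is constitutively active in this strain.
Ni²⁺ is absent, so VelB is active.
With repressor VelB bound, *kulX* is not transcribed.
So KulX is not produced.
Rhamnulose is absent, so IrpE is inactive.
No activator is available at the *sibJ* promoter, so *sibJ* is not transcribed.
So SibJ is not produced.
No repressor is bound and KepQ and MorC are active, so *vorM* is transcribed.

ON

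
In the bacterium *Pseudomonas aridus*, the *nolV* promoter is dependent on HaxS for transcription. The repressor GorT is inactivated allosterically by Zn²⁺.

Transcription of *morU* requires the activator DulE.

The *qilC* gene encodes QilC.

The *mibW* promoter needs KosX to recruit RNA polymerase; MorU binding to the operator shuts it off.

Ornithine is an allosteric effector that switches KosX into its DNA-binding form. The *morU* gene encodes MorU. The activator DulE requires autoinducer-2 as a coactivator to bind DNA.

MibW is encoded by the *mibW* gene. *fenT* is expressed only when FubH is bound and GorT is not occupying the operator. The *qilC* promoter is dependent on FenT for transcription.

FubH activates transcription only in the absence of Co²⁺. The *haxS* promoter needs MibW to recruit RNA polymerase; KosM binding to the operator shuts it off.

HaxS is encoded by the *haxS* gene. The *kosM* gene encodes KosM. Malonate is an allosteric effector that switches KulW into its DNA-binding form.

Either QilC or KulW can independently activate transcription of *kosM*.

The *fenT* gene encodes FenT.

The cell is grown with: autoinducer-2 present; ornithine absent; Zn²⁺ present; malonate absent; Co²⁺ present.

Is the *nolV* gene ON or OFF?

Co²⁺ is present, so FubH is inactive.
Zn²⁺ is present, so GorT is inactive.
Required activator FubH is absent, so *fenT* is not transcribed.
So FenT is not produced.
Required activator FenT is absent, so *qilC* is not transcribed.
So QilC is not produced.
Malonate is absent, so KulW is inactive.
No activator is available at the *kosM* promoter, so *kosM* is not transcribed.
So KosM is not produced.
Ornithine is absent, so KosX is inactive.
Autoinducer-2 is present, so DulE is active.
No repressor is bound and DulE is active, so *morU* is transcribed.
So MorU is produced and active.
With repressor MorU bound, *mibW* is not transcribed.
So MibW is not produced.
Required activator MibW is absent, so *haxS* is not transcribed.
So HaxS is not produced.
Required activator HaxS is absent, so *nolV* is not transcribed.

OFF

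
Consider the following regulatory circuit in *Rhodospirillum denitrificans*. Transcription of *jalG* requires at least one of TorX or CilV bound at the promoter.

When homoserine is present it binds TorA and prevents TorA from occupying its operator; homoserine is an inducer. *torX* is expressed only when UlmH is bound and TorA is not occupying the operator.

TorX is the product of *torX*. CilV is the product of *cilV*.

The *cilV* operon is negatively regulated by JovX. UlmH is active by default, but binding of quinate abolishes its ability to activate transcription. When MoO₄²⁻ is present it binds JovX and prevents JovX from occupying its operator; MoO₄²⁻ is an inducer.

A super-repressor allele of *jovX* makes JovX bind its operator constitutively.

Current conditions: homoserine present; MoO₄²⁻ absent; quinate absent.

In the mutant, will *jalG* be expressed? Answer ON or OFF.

ON

Quinate is absent, so UlmH is active.
Homoserine is present, so TorA is inactive.
No repressor is bound and UlmH is active, so *torX* is transcribed.
So TorX is produced and active.
JovX is constitutively active in this strain.
With repressor JovX bound, *cilV* is not transcribed.
So CilV is not produced.
Activator TorX is present, so *jalG* is transcribed.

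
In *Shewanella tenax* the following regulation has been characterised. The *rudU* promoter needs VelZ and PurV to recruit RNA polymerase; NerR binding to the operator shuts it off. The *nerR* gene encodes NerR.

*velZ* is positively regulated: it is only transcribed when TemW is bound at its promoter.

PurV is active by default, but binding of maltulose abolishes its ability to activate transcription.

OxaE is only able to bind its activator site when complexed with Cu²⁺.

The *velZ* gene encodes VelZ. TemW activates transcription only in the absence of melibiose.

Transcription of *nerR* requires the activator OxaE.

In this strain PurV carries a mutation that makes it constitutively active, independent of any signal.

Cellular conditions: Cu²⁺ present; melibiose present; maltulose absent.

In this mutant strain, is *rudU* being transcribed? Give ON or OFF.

OFF

Cu²⁺ is present, so OxaE is active.
No repressor is bound and OxaE is active, so *nerR* is transcribed.
So NerR is produced and active.
Melibiose is present, so TemW is inactive.
Required activator TemW is absent, so *velZ* is not transcribed.
So VelZ is not produced.
PurV is constitutively active in this strain.
With repressor NerR bound, *rudU* is not transcribed.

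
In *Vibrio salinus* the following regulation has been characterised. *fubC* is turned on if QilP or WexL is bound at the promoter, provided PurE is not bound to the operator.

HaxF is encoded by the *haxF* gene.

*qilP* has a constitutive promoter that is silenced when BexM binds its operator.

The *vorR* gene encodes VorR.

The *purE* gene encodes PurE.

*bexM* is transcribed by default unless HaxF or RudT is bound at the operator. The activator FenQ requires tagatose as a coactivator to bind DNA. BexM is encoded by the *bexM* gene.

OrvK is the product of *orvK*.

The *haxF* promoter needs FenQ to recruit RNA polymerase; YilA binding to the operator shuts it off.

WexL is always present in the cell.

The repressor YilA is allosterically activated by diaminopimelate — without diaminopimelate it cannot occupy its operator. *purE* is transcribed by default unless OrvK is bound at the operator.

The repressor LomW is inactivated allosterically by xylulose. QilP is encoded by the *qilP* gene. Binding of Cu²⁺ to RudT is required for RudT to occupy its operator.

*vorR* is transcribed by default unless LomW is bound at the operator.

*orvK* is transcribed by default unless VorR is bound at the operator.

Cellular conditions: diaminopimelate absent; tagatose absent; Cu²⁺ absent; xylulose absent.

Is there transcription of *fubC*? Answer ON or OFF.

Diaminopimelate is absent, so YilA is inactive.
Tagatose is absent, so FenQ is inactive.
Required activator FenQ is absent, so *haxF* is not transcribed.
So HaxF is not produced.
Cu²⁺ is absent, so RudT is inactive.
With no repressor bound, *bexM* is transcribed.
So BexM is produced and active.
With repressor BexM bound, *qilP* is not transcribed.
So QilP is not produced.
WexL is produced constitutively and is active.
Xylulose is absent, so LomW is active.
With repressor LomW bound, *vorR* is not transcribed.
So VorR is not produced.
With no repressor bound, *orvK* is transcribed.
So OrvK is produced and active.
With repressor OrvK bound, *purE* is not transcribed.
So PurE is not produced.
Activator WexL is present, so *fubC* is transcribed.

ON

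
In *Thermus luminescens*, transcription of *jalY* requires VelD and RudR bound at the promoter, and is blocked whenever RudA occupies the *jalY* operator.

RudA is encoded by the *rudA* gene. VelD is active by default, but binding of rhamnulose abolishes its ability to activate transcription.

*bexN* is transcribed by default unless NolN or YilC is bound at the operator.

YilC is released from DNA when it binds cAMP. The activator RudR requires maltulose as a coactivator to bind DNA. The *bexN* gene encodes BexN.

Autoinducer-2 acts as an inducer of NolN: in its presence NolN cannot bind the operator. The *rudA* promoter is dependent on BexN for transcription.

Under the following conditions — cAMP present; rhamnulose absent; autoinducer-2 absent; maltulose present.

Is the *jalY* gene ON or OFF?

ON

Autoinducer-2 is absent, so NolN is active.
cAMP is present, so YilC is inactive.
With repressor NolN bound, *bexN* is not transcribed.
So BexN is not produced.
Required activator BexN is absent, so *rudA* is not transcribed.
So RudA is not produced.
Rhamnulose is absent, so VelD is active.
Maltulose is present, so RudR is active.
No repressor is bound and VelD and RudR are active, so *jalY* is transcribed.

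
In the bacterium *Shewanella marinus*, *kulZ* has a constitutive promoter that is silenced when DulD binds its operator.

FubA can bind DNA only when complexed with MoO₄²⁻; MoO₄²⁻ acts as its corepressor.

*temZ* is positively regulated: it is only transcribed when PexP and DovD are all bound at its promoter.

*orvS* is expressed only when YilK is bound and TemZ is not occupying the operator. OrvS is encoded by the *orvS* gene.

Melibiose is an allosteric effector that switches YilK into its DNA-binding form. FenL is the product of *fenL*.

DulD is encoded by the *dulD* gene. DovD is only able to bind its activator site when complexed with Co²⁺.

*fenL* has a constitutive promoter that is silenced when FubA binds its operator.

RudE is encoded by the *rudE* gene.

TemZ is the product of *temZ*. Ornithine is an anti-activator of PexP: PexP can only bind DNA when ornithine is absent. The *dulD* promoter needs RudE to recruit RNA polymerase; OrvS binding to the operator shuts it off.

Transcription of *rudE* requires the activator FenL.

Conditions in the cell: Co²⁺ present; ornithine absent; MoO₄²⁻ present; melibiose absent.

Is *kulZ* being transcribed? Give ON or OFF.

ON

Ornithine is absent, so PexP is active.
Co²⁺ is present, so DovD is active.
No repressor is bound and PexP and DovD are active, so *temZ* is transcribed.
So TemZ is produced and active.
Melibiose is absent, so YilK is inactive.
With repressor TemZ bound, *orvS* is not transcribed.
So OrvS is not produced.
MoO₄²⁻ is present, so FubA is active.
With repressor FubA bound, *fenL* is not transcribed.
So FenL is not produced.
Required activator FenL is absent, so *rudE* is not transcribed.
So RudE is not produced.
Required activator RudE is absent, so *dulD* is not transcribed.
So DulD is not produced.
With no repressor bound, *kulZ* is transcribed.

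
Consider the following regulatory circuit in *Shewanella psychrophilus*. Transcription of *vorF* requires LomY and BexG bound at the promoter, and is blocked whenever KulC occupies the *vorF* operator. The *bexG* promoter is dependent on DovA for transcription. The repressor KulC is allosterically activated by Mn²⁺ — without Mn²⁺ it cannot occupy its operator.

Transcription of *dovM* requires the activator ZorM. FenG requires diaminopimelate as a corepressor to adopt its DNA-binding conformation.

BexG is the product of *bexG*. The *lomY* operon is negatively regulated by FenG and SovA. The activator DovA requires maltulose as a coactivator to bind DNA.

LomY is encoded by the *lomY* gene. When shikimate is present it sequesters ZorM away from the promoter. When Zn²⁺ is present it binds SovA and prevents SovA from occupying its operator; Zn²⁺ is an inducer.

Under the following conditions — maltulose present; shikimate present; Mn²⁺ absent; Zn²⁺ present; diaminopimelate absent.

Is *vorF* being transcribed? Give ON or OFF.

ON

Diaminopimelate is absent, so FenG is inactive.
Zn²⁺ is present, so SovA is inactive.
With no repressor bound, *lomY* is transcribed.
So LomY is produced and active.
Maltulose is present, so DovA is active.
No repressor is bound and DovA is active, so *bexG* is transcribed.
So BexG is produced and active.
Mn²⁺ is absent, so KulC is inactive.
No repressor is bound and LomY and BexG are active, so *vorF* is transcribed.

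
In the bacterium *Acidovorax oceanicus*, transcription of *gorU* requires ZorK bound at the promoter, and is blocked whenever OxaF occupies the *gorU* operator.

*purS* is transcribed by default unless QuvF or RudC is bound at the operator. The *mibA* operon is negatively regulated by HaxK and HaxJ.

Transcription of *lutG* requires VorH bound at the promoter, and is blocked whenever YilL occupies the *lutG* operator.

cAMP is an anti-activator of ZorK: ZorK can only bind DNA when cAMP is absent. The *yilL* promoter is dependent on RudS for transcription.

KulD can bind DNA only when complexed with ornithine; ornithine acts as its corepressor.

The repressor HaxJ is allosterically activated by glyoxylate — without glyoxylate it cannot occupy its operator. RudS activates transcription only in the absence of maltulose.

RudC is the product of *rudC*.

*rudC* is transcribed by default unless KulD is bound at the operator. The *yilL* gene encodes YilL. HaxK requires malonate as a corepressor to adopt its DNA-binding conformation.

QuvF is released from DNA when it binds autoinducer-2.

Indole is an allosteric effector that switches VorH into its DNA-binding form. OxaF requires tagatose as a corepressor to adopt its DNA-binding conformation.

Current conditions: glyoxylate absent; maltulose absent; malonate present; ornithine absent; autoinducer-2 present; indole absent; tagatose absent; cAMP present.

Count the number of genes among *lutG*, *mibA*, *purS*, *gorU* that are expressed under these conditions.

0

Indole is absent, so VorH is inactive.
Maltulose is absent, so RudS is active.
No repressor is bound and RudS is active, so *yilL* is transcribed.
So YilL is produced and active.
With repressor YilL bound, *lutG* is not transcribed.
→ *lutG* is OFF.
Malonate is present, so HaxK is active.
Glyoxylate is absent, so HaxJ is inactive.
With repressor HaxK bound, *mibA* is not transcribed.
→ *mibA* is OFF.
Autoinducer-2 is present, so QuvF is inactive.
Ornithine is absent, so KulD is inactive.
With no repressor bound, *rudC* is transcribed.
So RudC is produced and active.
With repressor RudC bound, *purS* is not transcribed.
→ *purS* is OFF.
cAMP is present, so ZorK is inactive.
Tagatose is absent, so OxaF is inactive.
Required activator ZorK is absent, so *gorU* is not transcribed.
→ *gorU* is OFF.
0 of the 4 genes are transcribed.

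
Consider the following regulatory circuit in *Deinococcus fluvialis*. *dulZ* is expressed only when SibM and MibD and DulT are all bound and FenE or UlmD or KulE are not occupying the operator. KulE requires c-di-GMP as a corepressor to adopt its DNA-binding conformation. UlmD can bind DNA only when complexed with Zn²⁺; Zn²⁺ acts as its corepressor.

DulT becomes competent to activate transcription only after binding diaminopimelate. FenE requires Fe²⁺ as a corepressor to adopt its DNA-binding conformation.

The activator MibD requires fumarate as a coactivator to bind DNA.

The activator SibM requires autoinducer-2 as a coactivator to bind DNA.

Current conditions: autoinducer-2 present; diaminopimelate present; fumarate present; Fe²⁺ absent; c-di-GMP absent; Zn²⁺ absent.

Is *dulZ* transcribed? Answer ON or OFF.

Autoinducer-2 is present, so SibM is active.
Fe²⁺ is absent, so FenE is inactive.
Zn²⁺ is absent, so UlmD is inactive.
Fumarate is present, so MibD is active.
Diaminopimelate is present, so DulT is active.
c-di-GMP is absent, so KulE is inactive.
No repressor is bound and SibM and MibD and DulT are active, so *dulZ* is transcribed.

ON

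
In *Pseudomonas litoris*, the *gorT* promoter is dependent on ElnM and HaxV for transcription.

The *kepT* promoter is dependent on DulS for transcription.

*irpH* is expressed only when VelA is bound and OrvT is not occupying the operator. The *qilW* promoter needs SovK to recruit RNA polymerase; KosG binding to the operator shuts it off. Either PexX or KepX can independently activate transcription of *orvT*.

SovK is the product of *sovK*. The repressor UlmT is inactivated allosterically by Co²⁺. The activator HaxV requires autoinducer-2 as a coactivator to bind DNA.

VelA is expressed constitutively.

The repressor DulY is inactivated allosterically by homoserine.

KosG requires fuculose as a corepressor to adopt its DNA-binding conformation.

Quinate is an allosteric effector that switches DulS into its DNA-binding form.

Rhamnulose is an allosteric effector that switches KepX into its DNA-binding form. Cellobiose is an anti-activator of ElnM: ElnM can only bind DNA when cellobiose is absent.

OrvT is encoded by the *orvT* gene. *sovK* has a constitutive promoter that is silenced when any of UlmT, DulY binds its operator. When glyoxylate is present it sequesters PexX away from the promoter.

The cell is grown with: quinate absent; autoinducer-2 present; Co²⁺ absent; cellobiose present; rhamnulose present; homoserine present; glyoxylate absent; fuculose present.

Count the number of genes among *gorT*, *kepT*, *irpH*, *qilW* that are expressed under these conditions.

0

Cellobiose is present, so ElnM is inactive.
Autoinducer-2 is present, so HaxV is active.
Required activator ElnM is absent, so *gorT* is not transcribed.
→ *gorT* is OFF.
Quinate is absent, so DulS is inactive.
Required activator DulS is absent, so *kepT* is not transcribed.
→ *kepT* is OFF.
Glyoxylate is absent, so PexX is active.
Rhamnulose is present, so KepX is active.
Activator PexX is present, so *orvT* is transcribed.
So OrvT is produced and active.
VelA is produced constitutively and is active.
With repressor OrvT bound, *irpH* is not transcribed.
→ *irpH* is OFF.
Co²⁺ is absent, so UlmT is active.
Homoserine is present, so DulY is inactive.
With repressor UlmT bound, *sovK* is not transcribed.
So SovK is not produced.
Fuculose is present, so KosG is active.
With repressor KosG bound, *qilW* is not transcribed.
→ *qilW* is OFF.
0 of the 4 genes are transcribed.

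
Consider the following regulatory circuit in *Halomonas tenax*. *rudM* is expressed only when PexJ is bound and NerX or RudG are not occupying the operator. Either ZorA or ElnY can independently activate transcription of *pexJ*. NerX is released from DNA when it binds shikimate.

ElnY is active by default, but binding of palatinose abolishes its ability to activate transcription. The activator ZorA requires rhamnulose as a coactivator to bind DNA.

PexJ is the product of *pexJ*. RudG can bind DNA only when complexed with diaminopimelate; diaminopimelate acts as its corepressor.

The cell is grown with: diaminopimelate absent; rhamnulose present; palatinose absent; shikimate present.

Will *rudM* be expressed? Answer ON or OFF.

ON

Shikimate is present, so NerX is inactive.
Diaminopimelate is absent, so RudG is inactive.
Rhamnulose is present, so ZorA is active.
Palatinose is absent, so ElnY is active.
Activator ZorA is present, so *pexJ* is transcribed.
So PexJ is produced and active.
No repressor is bound and PexJ is active, so *rudM* is transcribed.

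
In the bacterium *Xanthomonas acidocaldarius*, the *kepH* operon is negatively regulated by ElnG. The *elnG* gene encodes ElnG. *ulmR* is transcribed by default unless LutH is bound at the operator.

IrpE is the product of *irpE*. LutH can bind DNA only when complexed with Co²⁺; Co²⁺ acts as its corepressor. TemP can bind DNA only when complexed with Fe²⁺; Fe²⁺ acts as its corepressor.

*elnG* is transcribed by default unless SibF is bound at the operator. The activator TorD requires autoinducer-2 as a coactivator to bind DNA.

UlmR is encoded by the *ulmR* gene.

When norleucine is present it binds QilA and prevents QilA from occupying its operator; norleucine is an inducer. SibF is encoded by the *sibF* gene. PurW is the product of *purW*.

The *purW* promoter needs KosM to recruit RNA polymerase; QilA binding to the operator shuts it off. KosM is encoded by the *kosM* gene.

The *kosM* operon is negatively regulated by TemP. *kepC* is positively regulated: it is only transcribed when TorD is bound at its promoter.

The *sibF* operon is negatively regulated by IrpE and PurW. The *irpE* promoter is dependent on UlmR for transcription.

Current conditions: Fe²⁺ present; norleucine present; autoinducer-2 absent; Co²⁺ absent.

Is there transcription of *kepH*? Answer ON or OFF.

Co²⁺ is absent, so LutH is inactive.
With no repressor bound, *ulmR* is transcribed.
So UlmR is produced and active.
No repressor is bound and UlmR is active, so *irpE* is transcribed.
So IrpE is produced and active.
Norleucine is present, so QilA is inactive.
Fe²⁺ is present, so TemP is active.
With repressor TemP bound, *kosM* is not transcribed.
So KosM is not produced.
Required activator KosM is absent, so *purW* is not transcribed.
So PurW is not produced.
With repressor IrpE bound, *sibF* is not transcribed.
So SibF is not produced.
With no repressor bound, *elnG* is transcribed.
So ElnG is produced and active.
With repressor ElnG bound, *kepH* is not transcribed.

OFF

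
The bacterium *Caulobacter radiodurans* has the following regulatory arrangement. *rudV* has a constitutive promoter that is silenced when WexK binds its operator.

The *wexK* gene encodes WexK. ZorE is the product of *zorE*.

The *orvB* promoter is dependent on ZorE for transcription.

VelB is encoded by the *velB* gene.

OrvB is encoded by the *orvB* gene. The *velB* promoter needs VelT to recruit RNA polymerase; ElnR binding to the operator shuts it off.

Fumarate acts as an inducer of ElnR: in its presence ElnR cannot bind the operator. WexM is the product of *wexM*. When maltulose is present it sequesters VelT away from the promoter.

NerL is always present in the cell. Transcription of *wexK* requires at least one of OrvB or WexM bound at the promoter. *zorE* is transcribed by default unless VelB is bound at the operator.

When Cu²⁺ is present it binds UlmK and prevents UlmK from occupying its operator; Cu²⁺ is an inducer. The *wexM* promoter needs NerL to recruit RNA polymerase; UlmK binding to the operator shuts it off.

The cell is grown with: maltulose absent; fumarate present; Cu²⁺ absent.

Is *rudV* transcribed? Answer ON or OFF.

ON

Maltulose is absent, so VelT is active.
Fumarate is present, so ElnR is inactive.
No repressor is bound and VelT is active, so *velB* is transcribed.
So VelB is produced and active.
With repressor VelB bound, *zorE* is not transcribed.
So ZorE is not produced.
Required activator ZorE is absent, so *orvB* is not transcribed.
So OrvB is not produced.
Cu²⁺ is absent, so UlmK is active.
NerL is produced constitutively and is active.
With repressor UlmK bound, *wexM* is not transcribed.
So WexM is not produced.
No activator is available at the *wexK* promoter, so *wexK* is not transcribed.
So WexK is not produced.
With no repressor bound, *rudV* is transcribed.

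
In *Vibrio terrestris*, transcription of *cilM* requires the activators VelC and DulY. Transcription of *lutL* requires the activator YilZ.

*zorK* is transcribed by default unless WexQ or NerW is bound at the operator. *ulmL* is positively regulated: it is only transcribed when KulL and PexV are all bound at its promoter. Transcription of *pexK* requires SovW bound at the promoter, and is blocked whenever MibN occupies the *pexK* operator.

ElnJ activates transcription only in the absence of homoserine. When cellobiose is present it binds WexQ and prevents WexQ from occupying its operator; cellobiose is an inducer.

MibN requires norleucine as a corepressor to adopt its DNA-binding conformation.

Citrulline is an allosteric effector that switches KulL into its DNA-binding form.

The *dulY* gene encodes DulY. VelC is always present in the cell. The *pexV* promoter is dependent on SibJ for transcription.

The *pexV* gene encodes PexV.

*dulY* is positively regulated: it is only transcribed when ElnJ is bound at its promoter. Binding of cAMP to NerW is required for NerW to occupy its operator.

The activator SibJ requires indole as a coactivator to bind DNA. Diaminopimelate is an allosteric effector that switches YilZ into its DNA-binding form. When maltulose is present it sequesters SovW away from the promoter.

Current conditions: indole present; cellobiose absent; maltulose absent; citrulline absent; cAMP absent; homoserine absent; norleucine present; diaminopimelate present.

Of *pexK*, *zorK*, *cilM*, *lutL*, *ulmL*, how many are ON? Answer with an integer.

2

Norleucine is present, so MibN is active.
Maltulose is absent, so SovW is active.
With repressor MibN bound, *pexK* is not transcribed.
→ *pexK* is OFF.
Cellobiose is absent, so WexQ is active.
cAMP is absent, so NerW is inactive.
With repressor WexQ bound, *zorK* is not transcribed.
→ *zorK* is OFF.
VelC is produced constitutively and is active.
Homoserine is absent, so ElnJ is active.
No repressor is bound and ElnJ is active, so *dulY* is transcribed.
So DulY is produced and active.
No repressor is bound and VelC and DulY are active, so *cilM* is transcribed.
→ *cilM* is ON.
Diaminopimelate is present, so YilZ is active.
No repressor is bound and YilZ is active, so *lutL* is transcribed.
→ *lutL* is ON.
Citrulline is absent, so KulL is inactive.
Indole is present, so SibJ is active.
No repressor is bound and SibJ is active, so *pexV* is transcribed.
So PexV is produced and active.
Required activator KulL is absent, so *ulmL* is not transcribed.
→ *ulmL* is OFF.
2 of the 5 genes are transcribed.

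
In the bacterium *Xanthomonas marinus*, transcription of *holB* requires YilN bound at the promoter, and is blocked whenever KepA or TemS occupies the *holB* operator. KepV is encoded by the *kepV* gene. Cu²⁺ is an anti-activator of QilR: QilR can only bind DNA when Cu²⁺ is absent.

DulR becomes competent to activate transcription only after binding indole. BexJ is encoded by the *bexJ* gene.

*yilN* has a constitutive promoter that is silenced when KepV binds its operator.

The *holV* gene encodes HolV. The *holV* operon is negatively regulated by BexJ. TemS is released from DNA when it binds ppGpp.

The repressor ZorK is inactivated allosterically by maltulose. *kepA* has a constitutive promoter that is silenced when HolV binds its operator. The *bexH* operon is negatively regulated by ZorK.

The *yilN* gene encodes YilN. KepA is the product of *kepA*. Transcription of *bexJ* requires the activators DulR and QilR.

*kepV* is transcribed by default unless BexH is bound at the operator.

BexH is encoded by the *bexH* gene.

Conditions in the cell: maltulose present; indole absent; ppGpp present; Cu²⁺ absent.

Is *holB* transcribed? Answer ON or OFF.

Indole is absent, so DulR is inactive.
Cu²⁺ is absent, so QilR is active.
Required activator DulR is absent, so *bexJ* is not transcribed.
So BexJ is not produced.
With no repressor bound, *holV* is transcribed.
So HolV is produced and active.
With repressor HolV bound, *kepA* is not transcribed.
So KepA is not produced.
Maltulose is present, so ZorK is inactive.
With no repressor bound, *bexH* is transcribed.
So BexH is produced and active.
With repressor BexH bound, *kepV* is not transcribed.
So KepV is not produced.
With no repressor bound, *yilN* is transcribed.
So YilN is produced and active.
ppGpp is present, so TemS is inactive.
No repressor is bound and YilN is active, so *holB* is transcribed.

ON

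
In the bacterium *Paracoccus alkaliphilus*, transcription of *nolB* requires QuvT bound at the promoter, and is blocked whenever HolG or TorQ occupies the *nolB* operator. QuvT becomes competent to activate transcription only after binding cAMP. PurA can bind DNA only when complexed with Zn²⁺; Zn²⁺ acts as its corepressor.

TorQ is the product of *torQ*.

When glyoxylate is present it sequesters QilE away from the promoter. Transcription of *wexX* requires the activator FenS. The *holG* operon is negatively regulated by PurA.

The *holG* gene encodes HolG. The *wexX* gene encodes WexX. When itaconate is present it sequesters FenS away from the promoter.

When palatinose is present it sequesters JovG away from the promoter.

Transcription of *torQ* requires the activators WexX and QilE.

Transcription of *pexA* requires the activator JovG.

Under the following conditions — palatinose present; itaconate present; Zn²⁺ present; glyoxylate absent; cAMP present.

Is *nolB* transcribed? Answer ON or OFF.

ON

cAMP is present, so QuvT is active.
Zn²⁺ is present, so PurA is active.
With repressor PurA bound, *holG* is not transcribed.
So HolG is not produced.
Itaconate is present, so FenS is inactive.
Required activator FenS is absent, so *wexX* is not transcribed.
So WexX is not produced.
Glyoxylate is absent, so QilE is active.
Required activator WexX is absent, so *torQ* is not transcribed.
So TorQ is not produced.
No repressor is bound and QuvT is active, so *nolB* is transcribed.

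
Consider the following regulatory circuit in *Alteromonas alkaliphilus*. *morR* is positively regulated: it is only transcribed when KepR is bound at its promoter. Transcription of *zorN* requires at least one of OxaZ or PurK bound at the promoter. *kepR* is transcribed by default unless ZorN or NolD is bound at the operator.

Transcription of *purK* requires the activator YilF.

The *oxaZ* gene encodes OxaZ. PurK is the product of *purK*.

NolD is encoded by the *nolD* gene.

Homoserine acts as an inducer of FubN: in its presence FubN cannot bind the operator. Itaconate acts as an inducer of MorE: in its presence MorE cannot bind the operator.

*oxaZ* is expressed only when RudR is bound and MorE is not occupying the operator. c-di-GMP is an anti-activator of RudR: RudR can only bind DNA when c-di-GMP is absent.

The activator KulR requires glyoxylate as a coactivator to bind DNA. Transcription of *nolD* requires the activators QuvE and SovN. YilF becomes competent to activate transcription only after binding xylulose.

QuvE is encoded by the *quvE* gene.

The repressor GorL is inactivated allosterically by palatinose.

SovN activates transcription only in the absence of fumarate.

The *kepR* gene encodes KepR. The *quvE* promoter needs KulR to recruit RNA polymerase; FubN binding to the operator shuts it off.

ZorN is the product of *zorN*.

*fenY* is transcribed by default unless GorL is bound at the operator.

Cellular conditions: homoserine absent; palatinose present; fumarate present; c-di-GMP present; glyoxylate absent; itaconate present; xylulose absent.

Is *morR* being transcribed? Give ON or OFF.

ON

Itaconate is present, so MorE is inactive.
c-di-GMP is present, so RudR is inactive.
Required activator RudR is absent, so *oxaZ* is not transcribed.
So OxaZ is not produced.
Xylulose is absent, so YilF is inactive.
Required activator YilF is absent, so *purK* is not transcribed.
So PurK is not produced.
No activator is available at the *zorN* promoter, so *zorN* is not transcribed.
So ZorN is not produced.
Glyoxylate is absent, so KulR is inactive.
Homoserine is absent, so FubN is active.
With repressor FubN bound, *quvE* is not transcribed.
So QuvE is not produced.
Fumarate is present, so SovN is inactive.
Required activator QuvE is absent, so *nolD* is not transcribed.
So NolD is not produced.
With no repressor bound, *kepR* is transcribed.
So KepR is produced and active.
No repressor is bound and KepR is active, so *morR* is transcribed.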